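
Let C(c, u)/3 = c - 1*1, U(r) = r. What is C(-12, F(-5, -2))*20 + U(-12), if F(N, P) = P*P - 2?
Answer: -792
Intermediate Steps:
F(N, P) = -2 + P² (F(N, P) = P² - 2 = -2 + P²)
C(c, u) = -3 + 3*c (C(c, u) = 3*(c - 1*1) = 3*(c - 1) = 3*(-1 + c) = -3 + 3*c)
C(-12, F(-5, -2))*20 + U(-12) = (-3 + 3*(-12))*20 - 12 = (-3 - 36)*20 - 12 = -39*20 - 12 = -780 - 12 = -792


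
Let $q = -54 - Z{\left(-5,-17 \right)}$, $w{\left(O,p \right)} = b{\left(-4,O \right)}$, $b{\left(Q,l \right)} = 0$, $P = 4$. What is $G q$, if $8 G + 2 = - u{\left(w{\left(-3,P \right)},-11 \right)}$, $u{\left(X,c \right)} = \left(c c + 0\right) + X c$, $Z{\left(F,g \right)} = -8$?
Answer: $\frac{2829}{4} \approx 707.25$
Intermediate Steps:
$w{\left(O,p \right)} = 0$
$u{\left(X,c \right)} = c^{2} + X c$ ($u{\left(X,c \right)} = \left(c^{2} + 0\right) + X c = c^{2} + X c$)
$q = -46$ ($q = -54 - -8 = -54 + 8 = -46$)
$G = - \frac{123}{8}$ ($G = - \frac{1}{4} + \frac{\left(-1\right) \left(- 11 \left(0 - 11\right)\right)}{8} = - \frac{1}{4} + \frac{\left(-1\right) \left(\left(-11\right) \left(-11\right)\right)}{8} = - \frac{1}{4} + \frac{\left(-1\right) 121}{8} = - \frac{1}{4} + \frac{1}{8} \left(-121\right) = - \frac{1}{4} - \frac{121}{8} = - \frac{123}{8} \approx -15.375$)
$G q = \left(- \frac{123}{8}\right) \left(-46\right) = \frac{2829}{4}$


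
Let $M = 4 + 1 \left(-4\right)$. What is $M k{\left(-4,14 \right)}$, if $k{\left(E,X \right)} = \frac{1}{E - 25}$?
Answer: $0$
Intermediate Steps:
$k{\left(E,X \right)} = \frac{1}{-25 + E}$
$M = 0$ ($M = 4 - 4 = 0$)
$M k{\left(-4,14 \right)} = \frac{0}{-25 - 4} = \frac{0}{-29} = 0 \left(- \frac{1}{29}\right) = 0$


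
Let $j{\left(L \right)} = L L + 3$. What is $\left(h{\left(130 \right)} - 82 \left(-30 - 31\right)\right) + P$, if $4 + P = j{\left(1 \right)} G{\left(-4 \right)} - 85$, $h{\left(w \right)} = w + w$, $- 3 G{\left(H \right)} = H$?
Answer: $\frac{15535}{3} \approx 5178.3$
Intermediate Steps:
$G{\left(H \right)} = - \frac{H}{3}$
$h{\left(w \right)} = 2 w$
$j{\left(L \right)} = 3 + L^{2}$ ($j{\left(L \right)} = L^{2} + 3 = 3 + L^{2}$)
$P = - \frac{251}{3}$ ($P = -4 - \left(85 - \left(3 + 1^{2}\right) \left(\left(- \frac{1}{3}\right) \left(-4\right)\right)\right) = -4 - \left(85 - \left(3 + 1\right) \frac{4}{3}\right) = -4 + \left(4 \cdot \frac{4}{3} - 85\right) = -4 + \left(\frac{16}{3} - 85\right) = -4 - \frac{239}{3} = - \frac{251}{3} \approx -83.667$)
$\left(h{\left(130 \right)} - 82 \left(-30 - 31\right)\right) + P = \left(2 \cdot 130 - 82 \left(-30 - 31\right)\right) - \frac{251}{3} = \left(260 - -5002\right) - \frac{251}{3} = \left(260 + 5002\right) - \frac{251}{3} = 5262 - \frac{251}{3} = \frac{15535}{3}$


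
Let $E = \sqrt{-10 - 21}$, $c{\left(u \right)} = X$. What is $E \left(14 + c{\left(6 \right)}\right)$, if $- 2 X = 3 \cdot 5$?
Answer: $\frac{13 i \sqrt{31}}{2} \approx 36.19 i$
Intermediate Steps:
$X = - \frac{15}{2}$ ($X = - \frac{3 \cdot 5}{2} = \left(- \frac{1}{2}\right) 15 = - \frac{15}{2} \approx -7.5$)
$c{\left(u \right)} = - \frac{15}{2}$
$E = i \sqrt{31}$ ($E = \sqrt{-31} = i \sqrt{31} \approx 5.5678 i$)
$E \left(14 + c{\left(6 \right)}\right) = i \sqrt{31} \left(14 - \frac{15}{2}\right) = i \sqrt{31} \cdot \frac{13}{2} = \frac{13 i \sqrt{31}}{2}$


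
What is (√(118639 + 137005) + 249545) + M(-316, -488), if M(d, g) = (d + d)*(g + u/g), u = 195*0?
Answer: 557961 + 2*√63911 ≈ 5.5847e+5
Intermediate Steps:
u = 0
M(d, g) = 2*d*g (M(d, g) = (d + d)*(g + 0/g) = (2*d)*(g + 0) = (2*d)*g = 2*d*g)
(√(118639 + 137005) + 249545) + M(-316, -488) = (√(118639 + 137005) + 249545) + 2*(-316)*(-488) = (√255644 + 249545) + 308416 = (2*√63911 + 249545) + 308416 = (249545 + 2*√63911) + 308416 = 557961 + 2*√63911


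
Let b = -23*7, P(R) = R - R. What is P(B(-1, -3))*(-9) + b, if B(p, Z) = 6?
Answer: -161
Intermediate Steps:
P(R) = 0
b = -161
P(B(-1, -3))*(-9) + b = 0*(-9) - 161 = 0 - 161 = -161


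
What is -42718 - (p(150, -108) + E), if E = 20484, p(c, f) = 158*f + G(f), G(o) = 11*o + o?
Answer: -44842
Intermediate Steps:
G(o) = 12*o
p(c, f) = 170*f (p(c, f) = 158*f + 12*f = 170*f)
-42718 - (p(150, -108) + E) = -42718 - (170*(-108) + 20484) = -42718 - (-18360 + 20484) = -42718 - 1*2124 = -42718 - 2124 = -44842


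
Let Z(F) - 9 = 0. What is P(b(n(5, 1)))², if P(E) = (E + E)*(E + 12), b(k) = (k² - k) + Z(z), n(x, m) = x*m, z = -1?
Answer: 5654884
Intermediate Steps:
Z(F) = 9 (Z(F) = 9 + 0 = 9)
n(x, m) = m*x
b(k) = 9 + k² - k (b(k) = (k² - k) + 9 = 9 + k² - k)
P(E) = 2*E*(12 + E) (P(E) = (2*E)*(12 + E) = 2*E*(12 + E))
P(b(n(5, 1)))² = (2*(9 + (1*5)² - 5)*(12 + (9 + (1*5)² - 5)))² = (2*(9 + 5² - 1*5)*(12 + (9 + 5² - 1*5)))² = (2*(9 + 25 - 5)*(12 + (9 + 25 - 5)))² = (2*29*(12 + 29))² = (2*29*41)² = 2378² = 5654884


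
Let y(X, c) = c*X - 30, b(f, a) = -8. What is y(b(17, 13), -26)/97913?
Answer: 178/97913 ≈ 0.0018179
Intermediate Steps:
y(X, c) = -30 + X*c (y(X, c) = X*c - 30 = -30 + X*c)
y(b(17, 13), -26)/97913 = (-30 - 8*(-26))/97913 = (-30 + 208)*(1/97913) = 178*(1/97913) = 178/97913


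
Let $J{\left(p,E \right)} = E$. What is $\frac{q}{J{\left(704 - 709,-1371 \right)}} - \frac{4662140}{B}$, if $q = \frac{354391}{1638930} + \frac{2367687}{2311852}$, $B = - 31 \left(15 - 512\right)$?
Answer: $- \frac{1729881926876966140321}{5716733337233391780} \approx -302.6$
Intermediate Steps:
$B = 15407$ ($B = \left(-31\right) \left(-497\right) = 15407$)
$q = \frac{2349886398521}{1894481799180}$ ($q = 354391 \cdot \frac{1}{1638930} + 2367687 \cdot \frac{1}{2311852} = \frac{354391}{1638930} + \frac{2367687}{2311852} = \frac{2349886398521}{1894481799180} \approx 1.2404$)
$\frac{q}{J{\left(704 - 709,-1371 \right)}} - \frac{4662140}{B} = \frac{2349886398521}{1894481799180 \left(-1371\right)} - \frac{4662140}{15407} = \frac{2349886398521}{1894481799180} \left(- \frac{1}{1371}\right) - \frac{666020}{2201} = - \frac{2349886398521}{2597334546675780} - \frac{666020}{2201} = - \frac{1729881926876966140321}{5716733337233391780}$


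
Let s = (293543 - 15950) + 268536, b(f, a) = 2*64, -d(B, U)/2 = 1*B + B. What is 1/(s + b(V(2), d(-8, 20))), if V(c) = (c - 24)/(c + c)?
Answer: 1/546257 ≈ 1.8306e-6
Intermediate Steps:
V(c) = (-24 + c)/(2*c) (V(c) = (-24 + c)/((2*c)) = (-24 + c)*(1/(2*c)) = (-24 + c)/(2*c))
d(B, U) = -4*B (d(B, U) = -2*(1*B + B) = -2*(B + B) = -4*B)
b(f, a) = 128
s = 546129 (s = 277593 + 268536 = 546129)
1/(s + b(V(2), d(-8, 20))) = 1/(546129 + 128) = 1/546257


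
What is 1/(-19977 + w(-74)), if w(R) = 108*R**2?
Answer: 1/571431 ≈ 1.7500e-6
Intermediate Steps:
1/(-19977 + w(-74)) = 1/(-19977 + 108*(-74)**2) = 1/(-19977 + 108*5476) = 1/(-19977 + 591408) = 1/571431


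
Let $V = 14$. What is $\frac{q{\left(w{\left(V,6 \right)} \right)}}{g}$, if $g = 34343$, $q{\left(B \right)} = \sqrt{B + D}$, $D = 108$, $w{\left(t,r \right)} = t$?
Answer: $\frac{\sqrt{122}}{34343} \approx 0.00032162$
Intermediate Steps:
$q{\left(B \right)} = \sqrt{108 + B}$ ($q{\left(B \right)} = \sqrt{B + 108} = \sqrt{108 + B}$)
$\frac{q{\left(w{\left(V,6 \right)} \right)}}{g} = \frac{\sqrt{108 + 14}}{34343} = \sqrt{122} \cdot \frac{1}{34343} = \frac{\sqrt{122}}{34343}$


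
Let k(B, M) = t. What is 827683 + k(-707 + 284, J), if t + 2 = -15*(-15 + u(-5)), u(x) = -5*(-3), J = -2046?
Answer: 827681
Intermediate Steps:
u(x) = 15
t = -2 (t = -2 - 15*(-15 + 15) = -2 - 15*0 = -2 + 0 = -2)
k(B, M) = -2
827683 + k(-707 + 284, J) = 827683 - 2 = 827681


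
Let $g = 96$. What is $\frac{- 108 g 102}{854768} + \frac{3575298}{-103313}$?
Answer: $- \frac{197831721102}{5519290399} \approx -35.844$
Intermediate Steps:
$\frac{- 108 g 102}{854768} + \frac{3575298}{-103313} = \frac{\left(-108\right) 96 \cdot 102}{854768} + \frac{3575298}{-103313} = \left(-10368\right) 102 \cdot \frac{1}{854768} + 3575298 \left(- \frac{1}{103313}\right) = \left(-1057536\right) \frac{1}{854768} - \frac{3575298}{103313} = - \frac{66096}{53423} - \frac{3575298}{103313} = - \frac{197831721102}{5519290399}$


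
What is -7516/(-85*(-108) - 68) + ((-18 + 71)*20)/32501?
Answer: -58654699/74037278 ≈ -0.79223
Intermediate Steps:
-7516/(-85*(-108) - 68) + ((-18 + 71)*20)/32501 = -7516/(9180 - 68) + (53*20)*(1/32501) = -7516/9112 + 1060*(1/32501) = -7516*1/9112 + 1060/32501 = -1879/2278 + 1060/32501 = -58654699/74037278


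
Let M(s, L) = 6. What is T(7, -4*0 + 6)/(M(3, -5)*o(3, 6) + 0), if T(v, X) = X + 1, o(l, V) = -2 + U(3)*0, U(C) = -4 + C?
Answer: -7/12 ≈ -0.58333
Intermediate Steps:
o(l, V) = -2 (o(l, V) = -2 + (-4 + 3)*0 = -2 - 1*0 = -2 + 0 = -2)
T(v, X) = 1 + X
T(7, -4*0 + 6)/(M(3, -5)*o(3, 6) + 0) = (1 + (-4*0 + 6))/(6*(-2) + 0) = (1 + (0 + 6))/(-12 + 0) = (1 + 6)/(-12) = 7*(-1/12) = -7/12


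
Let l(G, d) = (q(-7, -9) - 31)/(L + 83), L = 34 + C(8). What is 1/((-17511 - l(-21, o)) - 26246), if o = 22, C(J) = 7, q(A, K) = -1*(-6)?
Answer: -124/5425843 ≈ -2.2854e-5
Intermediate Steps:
q(A, K) = 6
L = 41 (L = 34 + 7 = 41)
l(G, d) = -25/124 (l(G, d) = (6 - 31)/(41 + 83) = -25/124)
1/((-17511 - l(-21, o)) - 26246) = 1/((-17511 - 1*(-25/124)) - 26246) = 1/((-17511 + 25/124) - 26246) = 1/(-2171339/124 - 26246) = 1/(-5425843/124) = -124/5425843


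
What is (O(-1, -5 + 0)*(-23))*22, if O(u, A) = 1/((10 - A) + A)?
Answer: -253/5 ≈ -50.600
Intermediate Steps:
O(u, A) = ⅒ (O(u, A) = 1/10 = ⅒)
(O(-1, -5 + 0)*(-23))*22 = ((⅒)*(-23))*22 = -23/10*22 = -253/5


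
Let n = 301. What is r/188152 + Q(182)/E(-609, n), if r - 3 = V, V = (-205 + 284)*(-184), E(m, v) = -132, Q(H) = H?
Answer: -9040505/6209016 ≈ -1.4560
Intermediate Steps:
V = -14536 (V = 79*(-184) = -14536)
r = -14533 (r = 3 - 14536 = -14533)
r/188152 + Q(182)/E(-609, n) = -14533/188152 + 182/(-132) = -14533*1/188152 + 182*(-1/132) = -14533/188152 - 91/66 = -9040505/6209016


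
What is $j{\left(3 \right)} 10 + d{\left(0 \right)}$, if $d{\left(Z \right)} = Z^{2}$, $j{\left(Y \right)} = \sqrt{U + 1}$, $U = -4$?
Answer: $10 i \sqrt{3} \approx 17.32 i$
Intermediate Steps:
$j{\left(Y \right)} = i \sqrt{3}$ ($j{\left(Y \right)} = \sqrt{-4 + 1} = \sqrt{-3} = i \sqrt{3}$)
$j{\left(3 \right)} 10 + d{\left(0 \right)} = i \sqrt{3} \cdot 10 + 0^{2} = 10 i \sqrt{3} + 0 = 10 i \sqrt{3}$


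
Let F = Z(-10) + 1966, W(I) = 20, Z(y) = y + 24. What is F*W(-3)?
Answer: 39600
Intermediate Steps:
Z(y) = 24 + y
F = 1980 (F = (24 - 10) + 1966 = 14 + 1966 = 1980)
F*W(-3) = 1980*20 = 39600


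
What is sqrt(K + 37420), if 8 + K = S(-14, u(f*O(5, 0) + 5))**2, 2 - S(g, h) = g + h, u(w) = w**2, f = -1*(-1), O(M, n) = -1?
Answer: 2*sqrt(9353) ≈ 193.42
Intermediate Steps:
f = 1
S(g, h) = 2 - g - h (S(g, h) = 2 - (g + h) = 2 + (-g - h) = 2 - g - h)
K = -8 (K = -8 + (2 - 1*(-14) - (1*(-1) + 5)**2)**2 = -8 + (2 + 14 - (-1 + 5)**2)**2 = -8 + (2 + 14 - 1*4**2)**2 = -8 + (2 + 14 - 1*16)**2 = -8 + (2 + 14 - 16)**2 = -8 + 0**2 = -8 + 0 = -8)
sqrt(K + 37420) = sqrt(-8 + 37420) = sqrt(37412) = 2*sqrt(9353)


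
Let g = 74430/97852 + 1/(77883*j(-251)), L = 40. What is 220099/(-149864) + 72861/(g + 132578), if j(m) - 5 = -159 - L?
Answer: -306804007671283161653/333812589149927931160 ≈ -0.91909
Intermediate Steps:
j(m) = -194 (j(m) = 5 + (-159 - 1*40) = 5 + (-159 - 40) = 5 - 199 = -194)
g = 140573156251/184809427413 (g = 74430/97852 + 1/(77883*(-194)) = 74430*(1/97852) + (1/77883)*(-1/194) = 37215/48926 - 1/15109302 = 140573156251/184809427413 ≈ 0.76064)
220099/(-149864) + 72861/(g + 132578) = 220099/(-149864) + 72861/(140573156251/184809427413 + 132578) = 220099*(-1/149864) + 72861/(24501804840716965/184809427413) = -20009/13624 + 72861*(184809427413/24501804840716965) = -20009/13624 + 13465399690738593/24501804840716965 = -306804007671283161653/333812589149927931160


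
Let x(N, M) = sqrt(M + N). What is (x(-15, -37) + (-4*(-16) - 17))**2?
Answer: 2157 + 188*I*sqrt(13) ≈ 2157.0 + 677.84*I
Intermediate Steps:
(x(-15, -37) + (-4*(-16) - 17))**2 = (sqrt(-37 - 15) + (-4*(-16) - 17))**2 = (sqrt(-52) + (64 - 17))**2 = (2*I*sqrt(13) + 47)**2 = (47 + 2*I*sqrt(13))**2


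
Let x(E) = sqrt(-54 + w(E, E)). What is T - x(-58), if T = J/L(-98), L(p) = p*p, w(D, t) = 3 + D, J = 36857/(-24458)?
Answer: -36857/234894632 - I*sqrt(109) ≈ -0.00015691 - 10.44*I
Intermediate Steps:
J = -36857/24458 (J = 36857*(-1/24458) = -36857/24458 ≈ -1.5070)
L(p) = p**2
x(E) = sqrt(-51 + E) (x(E) = sqrt(-54 + (3 + E)) = sqrt(-51 + E))
T = -36857/234894632 (T = -36857/(24458*((-98)**2)) = -36857/24458/9604 = -36857/24458*1/9604 = -36857/234894632 ≈ -0.00015691)
T - x(-58) = -36857/234894632 - sqrt(-51 - 58) = -36857/234894632 - sqrt(-109) = -36857/234894632 - I*sqrt(109)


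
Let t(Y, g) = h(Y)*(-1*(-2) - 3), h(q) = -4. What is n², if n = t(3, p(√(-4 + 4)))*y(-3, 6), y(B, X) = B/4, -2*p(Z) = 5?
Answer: 9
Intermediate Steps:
p(Z) = -5/2 (p(Z) = -½*5 = -5/2)
y(B, X) = B/4 (y(B, X) = B*(¼) = B/4)
t(Y, g) = 4 (t(Y, g) = -4*(-1*(-2) - 3) = -4*(2 - 3) = -4*(-1) = 4)
n = -3 (n = 4*((¼)*(-3)) = 4*(-¾) = -3)
n² = (-3)² = 9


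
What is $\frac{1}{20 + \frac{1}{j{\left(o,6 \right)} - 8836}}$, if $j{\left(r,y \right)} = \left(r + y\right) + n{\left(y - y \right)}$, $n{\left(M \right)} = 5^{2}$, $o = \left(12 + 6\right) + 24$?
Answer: $\frac{8763}{175259} \approx 0.05$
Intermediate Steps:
$o = 42$ ($o = 18 + 24 = 42$)
$n{\left(M \right)} = 25$
$j{\left(r,y \right)} = 25 + r + y$ ($j{\left(r,y \right)} = \left(r + y\right) + 25 = 25 + r + y$)
$\frac{1}{20 + \frac{1}{j{\left(o,6 \right)} - 8836}} = \frac{1}{20 + \frac{1}{\left(25 + 42 + 6\right) - 8836}} = \frac{1}{20 + \frac{1}{73 - 8836}} = \frac{1}{20 + \frac{1}{-8763}} = \frac{1}{20 - \frac{1}{8763}} = \frac{1}{\frac{175259}{8763}} = \frac{8763}{175259}$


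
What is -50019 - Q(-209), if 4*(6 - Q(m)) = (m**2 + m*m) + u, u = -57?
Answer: -112795/4 ≈ -28199.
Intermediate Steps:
Q(m) = 81/4 - m**2/2 (Q(m) = 6 - ((m**2 + m*m) - 57)/4 = 6 - ((m**2 + m**2) - 57)/4 = 6 - (2*m**2 - 57)/4 = 6 - (-57 + 2*m**2)/4 = 6 + (57/4 - m**2/2) = 81/4 - m**2/2)
-50019 - Q(-209) = -50019 - (81/4 - 1/2*(-209)**2) = -50019 - (81/4 - 1/2*43681) = -50019 - (81/4 - 43681/2) = -50019 - 1*(-87281/4) = -50019 + 87281/4 = -112795/4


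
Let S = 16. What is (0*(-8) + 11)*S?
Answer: 176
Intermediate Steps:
(0*(-8) + 11)*S = (0*(-8) + 11)*16 = (0 + 11)*16 = 11*16 = 176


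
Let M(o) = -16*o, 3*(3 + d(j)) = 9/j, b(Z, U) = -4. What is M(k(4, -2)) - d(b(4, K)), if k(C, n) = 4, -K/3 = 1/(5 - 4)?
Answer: -241/4 ≈ -60.250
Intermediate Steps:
K = -3 (K = -3/(5 - 4) = -3/1 = -3*1 = -3)
d(j) = -3 + 3/j (d(j) = -3 + (9/j)/3 = -3 + 3/j)
M(k(4, -2)) - d(b(4, K)) = -16*4 - (-3 + 3/(-4)) = -64 - (-3 + 3*(-1/4)) = -64 - (-3 - 3/4) = -64 - 1*(-15/4) = -64 + 15/4 = -241/4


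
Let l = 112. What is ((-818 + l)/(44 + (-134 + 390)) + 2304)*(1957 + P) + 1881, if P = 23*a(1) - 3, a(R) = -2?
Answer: 109835571/25 ≈ 4.3934e+6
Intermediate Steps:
P = -49 (P = 23*(-2) - 3 = -46 - 3 = -49)
((-818 + l)/(44 + (-134 + 390)) + 2304)*(1957 + P) + 1881 = ((-818 + 112)/(44 + (-134 + 390)) + 2304)*(1957 - 49) + 1881 = (-706/(44 + 256) + 2304)*1908 + 1881 = (-706/300 + 2304)*1908 + 1881 = (-706*1/300 + 2304)*1908 + 1881 = (-353/150 + 2304)*1908 + 1881 = (345247/150)*1908 + 1881 = 109788546/25 + 1881 = 109835571/25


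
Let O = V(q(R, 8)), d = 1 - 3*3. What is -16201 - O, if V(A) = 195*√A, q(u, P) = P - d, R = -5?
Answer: -16981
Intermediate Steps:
d = -8 (d = 1 - 9 = -8)
q(u, P) = 8 + P (q(u, P) = P - 1*(-8) = P + 8 = 8 + P)
O = 780 (O = 195*√(8 + 8) = 195*√16 = 195*4 = 780)
-16201 - O = -16201 - 1*780 = -16201 - 780 = -16981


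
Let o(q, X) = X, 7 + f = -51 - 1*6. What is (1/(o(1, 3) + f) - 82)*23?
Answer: -115069/61 ≈ -1886.4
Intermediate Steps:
f = -64 (f = -7 + (-51 - 1*6) = -7 + (-51 - 6) = -7 - 57 = -64)
(1/(o(1, 3) + f) - 82)*23 = (1/(3 - 64) - 82)*23 = (1/(-61) - 82)*23 = (-1/61 - 82)*23 = -5003/61*23 = -115069/61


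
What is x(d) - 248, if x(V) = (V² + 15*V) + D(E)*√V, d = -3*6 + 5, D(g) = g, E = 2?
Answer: -274 + 2*I*√13 ≈ -274.0 + 7.2111*I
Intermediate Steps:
d = -13 (d = -18 + 5 = -13)
x(V) = V² + 2*√V + 15*V (x(V) = (V² + 15*V) + 2*√V = V² + 2*√V + 15*V)
x(d) - 248 = ((-13)² + 2*√(-13) + 15*(-13)) - 248 = (169 + 2*(I*√13) - 195) - 248 = (169 + 2*I*√13 - 195) - 248 = (-26 + 2*I*√13) - 248 = -274 + 2*I*√13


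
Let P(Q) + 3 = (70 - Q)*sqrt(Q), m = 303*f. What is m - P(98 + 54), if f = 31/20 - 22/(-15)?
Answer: 18341/20 + 164*sqrt(38) ≈ 1928.0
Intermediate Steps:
f = 181/60 (f = 31*(1/20) - 22*(-1/15) = 31/20 + 22/15 = 181/60 ≈ 3.0167)
m = 18281/20 (m = 303*(181/60) = 18281/20 ≈ 914.05)
P(Q) = -3 + sqrt(Q)*(70 - Q) (P(Q) = -3 + (70 - Q)*sqrt(Q) = -3 + sqrt(Q)*(70 - Q))
m - P(98 + 54) = 18281/20 - (-3 - (98 + 54)**(3/2) + 70*sqrt(98 + 54)) = 18281/20 - (-3 - 152**(3/2) + 70*sqrt(152)) = 18281/20 - (-3 - 304*sqrt(38) + 70*(2*sqrt(38))) = 18281/20 - (-3 - 304*sqrt(38) + 140*sqrt(38)) = 18281/20 - (-3 - 164*sqrt(38)) = 18281/20 + (3 + 164*sqrt(38)) = 18341/20 + 164*sqrt(38)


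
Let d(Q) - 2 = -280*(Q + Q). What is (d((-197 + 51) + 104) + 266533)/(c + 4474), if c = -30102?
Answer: -290055/25628 ≈ -11.318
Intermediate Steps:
d(Q) = 2 - 560*Q (d(Q) = 2 - 280*(Q + Q) = 2 - 560*Q)
(d((-197 + 51) + 104) + 266533)/(c + 4474) = ((2 - 560*((-197 + 51) + 104)) + 266533)/(-30102 + 4474) = ((2 - 560*(-146 + 104)) + 266533)/(-25628) = ((2 - 560*(-42)) + 266533)*(-1/25628) = ((2 + 23520) + 266533)*(-1/25628) = (23522 + 266533)*(-1/25628) = 290055*(-1/25628) = -290055/25628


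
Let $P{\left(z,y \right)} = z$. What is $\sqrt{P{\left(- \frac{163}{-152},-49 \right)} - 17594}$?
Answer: $\frac{15 i \sqrt{451630}}{76} \approx 132.64 i$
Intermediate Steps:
$\sqrt{P{\left(- \frac{163}{-152},-49 \right)} - 17594} = \sqrt{- \frac{163}{-152} - 17594} = \sqrt{\left(-163\right) \left(- \frac{1}{152}\right) - 17594} = \sqrt{\frac{163}{152} - 17594} = \sqrt{- \frac{2674125}{152}} = \frac{15 i \sqrt{451630}}{76}$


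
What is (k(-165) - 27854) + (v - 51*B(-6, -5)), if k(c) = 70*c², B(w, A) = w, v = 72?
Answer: 1878274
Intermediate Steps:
(k(-165) - 27854) + (v - 51*B(-6, -5)) = (70*(-165)² - 27854) + (72 - 51*(-6)) = (70*27225 - 27854) + (72 + 306) = (1905750 - 27854) + 378 = 1877896 + 378 = 1878274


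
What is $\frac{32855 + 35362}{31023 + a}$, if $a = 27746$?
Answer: $\frac{68217}{58769} \approx 1.1608$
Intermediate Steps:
$\frac{32855 + 35362}{31023 + a} = \frac{32855 + 35362}{31023 + 27746} = \frac{68217}{58769}$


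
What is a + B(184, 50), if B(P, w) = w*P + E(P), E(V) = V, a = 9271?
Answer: 18655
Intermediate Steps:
B(P, w) = P + P*w (B(P, w) = w*P + P = P*w + P = P + P*w)
a + B(184, 50) = 9271 + 184*(1 + 50) = 9271 + 184*51 = 9271 + 9384 = 18655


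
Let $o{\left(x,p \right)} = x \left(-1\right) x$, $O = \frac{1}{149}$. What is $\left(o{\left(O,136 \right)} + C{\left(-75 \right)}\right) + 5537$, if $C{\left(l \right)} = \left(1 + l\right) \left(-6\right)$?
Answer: $\frac{132784180}{22201} \approx 5981.0$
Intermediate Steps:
$O = \frac{1}{149} \approx 0.0067114$
$o{\left(x,p \right)} = - x^{2}$ ($o{\left(x,p \right)} = - x x = - x^{2}$)
$C{\left(l \right)} = -6 - 6 l$
$\left(o{\left(O,136 \right)} + C{\left(-75 \right)}\right) + 5537 = \left(- \frac{1}{22201} - -444\right) + 5537 = \left(\left(-1\right) \frac{1}{22201} + \left(-6 + 450\right)\right) + 5537 = \left(- \frac{1}{22201} + 444\right) + 5537 = \frac{9857243}{22201} + 5537 = \frac{132784180}{22201}$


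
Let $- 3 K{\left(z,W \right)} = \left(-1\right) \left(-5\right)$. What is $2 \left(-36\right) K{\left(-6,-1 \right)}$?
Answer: $120$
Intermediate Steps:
$K{\left(z,W \right)} = - \frac{5}{3}$ ($K{\left(z,W \right)} = - \frac{\left(-1\right) \left(-5\right)}{3} = \left(- \frac{1}{3}\right) 5 = - \frac{5}{3}$)
$2 \left(-36\right) K{\left(-6,-1 \right)} = 2 \left(-36\right) \left(- \frac{5}{3}\right) = \left(-72\right) \left(- \frac{5}{3}\right) = 120$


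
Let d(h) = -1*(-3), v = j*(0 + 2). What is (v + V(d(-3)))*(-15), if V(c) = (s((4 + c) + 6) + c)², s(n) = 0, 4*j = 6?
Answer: -180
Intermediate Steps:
j = 3/2 (j = (¼)*6 = 3/2 ≈ 1.5000)
v = 3 (v = 3*(0 + 2)/2 = (3/2)*2 = 3)
d(h) = 3
V(c) = c² (V(c) = (0 + c)² = c²)
(v + V(d(-3)))*(-15) = (3 + 3²)*(-15) = (3 + 9)*(-15) = 12*(-15) = -180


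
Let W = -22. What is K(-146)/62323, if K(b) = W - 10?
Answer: -32/62323 ≈ -0.00051345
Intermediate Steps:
K(b) = -32 (K(b) = -22 - 10 = -32)
K(-146)/62323 = -32/62323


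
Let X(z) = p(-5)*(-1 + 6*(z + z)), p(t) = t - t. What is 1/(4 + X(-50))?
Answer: ¼ ≈ 0.25000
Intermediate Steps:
p(t) = 0
X(z) = 0 (X(z) = 0*(-1 + 6*(z + z)) = 0*(-1 + 6*(2*z)) = 0*(-1 + 12*z) = 0)
1/(4 + X(-50)) = 1/(4 + 0) = 1/4 = ¼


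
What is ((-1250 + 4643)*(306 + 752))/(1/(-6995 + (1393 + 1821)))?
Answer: -13573011114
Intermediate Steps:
((-1250 + 4643)*(306 + 752))/(1/(-6995 + (1393 + 1821))) = (3393*1058)/(1/(-6995 + 3214)) = 3589794/(1/(-3781)) = 3589794/(-1/3781) = 3589794*(-3781) = -13573011114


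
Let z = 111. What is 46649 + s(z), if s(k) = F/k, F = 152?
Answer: 5178191/111 ≈ 46650.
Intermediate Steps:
s(k) = 152/k
46649 + s(z) = 46649 + 152/111 = 5178191/111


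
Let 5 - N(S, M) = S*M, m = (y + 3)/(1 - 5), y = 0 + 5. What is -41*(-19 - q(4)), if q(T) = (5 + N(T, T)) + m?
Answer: 451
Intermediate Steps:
y = 5
m = -2 (m = (5 + 3)/(1 - 5) = 8/(-4) = 8*(-1/4) = -2)
N(S, M) = 5 - M*S (N(S, M) = 5 - S*M = 5 - M*S)
q(T) = 8 - T**2 (q(T) = (5 + (5 - T*T)) - 2 = (5 + (5 - T**2)) - 2 = (10 - T**2) - 2 = 8 - T**2)
-41*(-19 - q(4)) = -41*(-19 - (8 - 1*4**2)) = -41*(-19 - (8 - 1*16)) = -41*(-19 - (8 - 16)) = -41*(-19 - 1*(-8)) = -41*(-19 + 8) = -41*(-11) = 451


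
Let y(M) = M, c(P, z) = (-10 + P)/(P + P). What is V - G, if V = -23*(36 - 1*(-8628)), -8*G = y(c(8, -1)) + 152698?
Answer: -11531825/64 ≈ -1.8018e+5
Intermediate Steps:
c(P, z) = (-10 + P)/(2*P) (c(P, z) = (-10 + P)/((2*P)) = (-10 + P)*(1/(2*P)) = (-10 + P)/(2*P))
G = -1221583/64 (G = -((½)*(-10 + 8)/8 + 152698)/8 = -((½)*(⅛)*(-2) + 152698)/8 = -(-⅛ + 152698)/8 = -⅛*1221583/8 = -1221583/64 ≈ -19087.)
V = -199272 (V = -23*(36 + 8628) = -23*8664 = -199272)
V - G = -199272 - 1*(-1221583/64) = -199272 + 1221583/64 = -11531825/64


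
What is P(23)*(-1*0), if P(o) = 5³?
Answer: 0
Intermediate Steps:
P(o) = 125
P(23)*(-1*0) = 125*(-1*0) = 125*0 = 0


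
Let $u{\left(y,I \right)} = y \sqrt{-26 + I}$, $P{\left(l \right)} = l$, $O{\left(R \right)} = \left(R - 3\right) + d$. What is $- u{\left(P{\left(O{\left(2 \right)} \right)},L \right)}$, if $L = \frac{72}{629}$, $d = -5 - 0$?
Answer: $\frac{6 i \sqrt{10241378}}{629} \approx 30.527 i$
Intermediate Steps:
$d = -5$ ($d = -5 + 0 = -5$)
$O{\left(R \right)} = -8 + R$ ($O{\left(R \right)} = \left(R - 3\right) - 5 = \left(-3 + R\right) - 5 = -8 + R$)
$L = \frac{72}{629}$ ($L = 72 \cdot \frac{1}{629} = \frac{72}{629} \approx 0.11447$)
$- u{\left(P{\left(O{\left(2 \right)} \right)},L \right)} = - \left(-8 + 2\right) \sqrt{-26 + \frac{72}{629}} = - \left(-6\right) \sqrt{- \frac{16282}{629}} = - \left(-6\right) \frac{i \sqrt{10241378}}{629} = - \frac{\left(-6\right) i \sqrt{10241378}}{629} = \frac{6 i \sqrt{10241378}}{629}$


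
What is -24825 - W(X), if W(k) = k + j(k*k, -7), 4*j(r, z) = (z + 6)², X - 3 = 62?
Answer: -99561/4 ≈ -24890.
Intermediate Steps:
X = 65 (X = 3 + 62 = 65)
j(r, z) = (6 + z)²/4 (j(r, z) = (z + 6)²/4 = (6 + z)²/4)
W(k) = ¼ + k (W(k) = k + (6 - 7)²/4 = k + (¼)*(-1)² = k + (¼)*1 = k + ¼ = ¼ + k)
-24825 - W(X) = -24825 - (¼ + 65) = -24825 - 1*261/4 = -24825 - 261/4 = -99561/4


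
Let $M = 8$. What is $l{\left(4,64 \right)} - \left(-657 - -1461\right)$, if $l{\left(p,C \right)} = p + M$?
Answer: $-792$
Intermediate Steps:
$l{\left(p,C \right)} = 8 + p$ ($l{\left(p,C \right)} = p + 8 = 8 + p$)
$l{\left(4,64 \right)} - \left(-657 - -1461\right) = \left(8 + 4\right) - \left(-657 - -1461\right) = 12 - \left(-657 + 1461\right) = 12 - 804 = -792$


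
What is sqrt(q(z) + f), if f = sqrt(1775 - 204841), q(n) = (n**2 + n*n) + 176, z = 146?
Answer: sqrt(42808 + I*sqrt(203066)) ≈ 206.9 + 1.089*I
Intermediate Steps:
q(n) = 176 + 2*n**2 (q(n) = (n**2 + n**2) + 176 = 2*n**2 + 176 = 176 + 2*n**2)
f = I*sqrt(203066) (f = sqrt(-203066) = I*sqrt(203066) ≈ 450.63*I)
sqrt(q(z) + f) = sqrt((176 + 2*146**2) + I*sqrt(203066)) = sqrt((176 + 2*21316) + I*sqrt(203066)) = sqrt((176 + 42632) + I*sqrt(203066)) = sqrt(42808 + I*sqrt(203066))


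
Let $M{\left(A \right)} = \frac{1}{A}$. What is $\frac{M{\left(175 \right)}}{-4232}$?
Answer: $- \frac{1}{740600} \approx -1.3503 \cdot 10^{-6}$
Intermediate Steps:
$\frac{M{\left(175 \right)}}{-4232} = \frac{1}{175 \left(-4232\right)} = \frac{1}{175} \left(- \frac{1}{4232}\right) = - \frac{1}{740600}$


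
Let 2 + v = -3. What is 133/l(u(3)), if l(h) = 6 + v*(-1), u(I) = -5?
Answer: 133/11 ≈ 12.091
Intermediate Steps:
v = -5 (v = -2 - 3 = -5)
l(h) = 11 (l(h) = 6 - 5*(-1) = 6 + 5 = 11)
133/l(u(3)) = 133/11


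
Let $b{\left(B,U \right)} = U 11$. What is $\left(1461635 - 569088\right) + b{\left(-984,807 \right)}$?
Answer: $901424$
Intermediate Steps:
$b{\left(B,U \right)} = 11 U$
$\left(1461635 - 569088\right) + b{\left(-984,807 \right)} = \left(1461635 - 569088\right) + 11 \cdot 807 = \left(1461635 - 569088\right) + 8877 = 892547 + 8877 = 901424$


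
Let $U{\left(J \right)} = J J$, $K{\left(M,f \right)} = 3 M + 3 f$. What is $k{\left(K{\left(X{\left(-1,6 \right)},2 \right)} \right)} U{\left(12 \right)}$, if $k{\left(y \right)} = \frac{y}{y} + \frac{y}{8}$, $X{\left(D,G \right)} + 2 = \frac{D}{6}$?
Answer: $135$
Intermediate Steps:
$X{\left(D,G \right)} = -2 + \frac{D}{6}$
$U{\left(J \right)} = J^{2}$
$k{\left(y \right)} = 1 + \frac{y}{8}$ ($k{\left(y \right)} = 1 + y \frac{1}{8} = 1 + \frac{y}{8}$)
$k{\left(K{\left(X{\left(-1,6 \right)},2 \right)} \right)} U{\left(12 \right)} = \left(1 + \frac{3 \left(-2 + \frac{1}{6} \left(-1\right)\right) + 3 \cdot 2}{8}\right) 12^{2} = \left(1 + \frac{3 \left(-2 - \frac{1}{6}\right) + 6}{8}\right) 144 = \left(1 + \frac{3 \left(- \frac{13}{6}\right) + 6}{8}\right) 144 = \left(1 + \frac{- \frac{13}{2} + 6}{8}\right) 144 = \left(1 + \frac{1}{8} \left(- \frac{1}{2}\right)\right) 144 = \left(1 - \frac{1}{16}\right) 144 = \frac{15}{16} \cdot 144 = 135$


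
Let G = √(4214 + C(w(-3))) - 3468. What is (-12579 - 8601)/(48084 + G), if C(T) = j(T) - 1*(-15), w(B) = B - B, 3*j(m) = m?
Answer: -944966880/1990583227 + 21180*√4229/1990583227 ≈ -0.47403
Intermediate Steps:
j(m) = m/3
w(B) = 0
C(T) = 15 + T/3 (C(T) = T/3 - 1*(-15) = T/3 + 15 = 15 + T/3)
G = -3468 + √4229 (G = √(4214 + (15 + (⅓)*0)) - 3468 = √(4214 + (15 + 0)) - 3468 = √(4214 + 15) - 3468 = √4229 - 3468 = -3468 + √4229 ≈ -3403.0)
(-12579 - 8601)/(48084 + G) = (-12579 - 8601)/(48084 + (-3468 + √4229)) = -21180/(44616 + √4229)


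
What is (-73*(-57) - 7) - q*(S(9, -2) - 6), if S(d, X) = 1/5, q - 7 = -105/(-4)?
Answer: 86937/20 ≈ 4346.9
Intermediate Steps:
q = 133/4 (q = 7 - 105/(-4) = 7 - 105*(-¼) = 7 + 105/4 = 133/4 ≈ 33.250)
S(d, X) = ⅕
(-73*(-57) - 7) - q*(S(9, -2) - 6) = (-73*(-57) - 7) - 133*(⅕ - 6)/4 = (4161 - 7) - 133*(-29)/(4*5) = 4154 - 1*(-3857/20) = 4154 + 3857/20 = 86937/20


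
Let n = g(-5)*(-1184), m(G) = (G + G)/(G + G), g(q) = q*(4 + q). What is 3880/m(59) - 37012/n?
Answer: 5751653/1480 ≈ 3886.3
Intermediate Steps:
m(G) = 1 (m(G) = (2*G)/((2*G)) = (2*G)*(1/(2*G)) = 1)
n = -5920 (n = -5*(4 - 5)*(-1184) = -5*(-1)*(-1184) = 5*(-1184) = -5920)
3880/m(59) - 37012/n = 3880/1 - 37012/(-5920) = 3880*1 - 37012*(-1/5920) = 3880 + 9253/1480 = 5751653/1480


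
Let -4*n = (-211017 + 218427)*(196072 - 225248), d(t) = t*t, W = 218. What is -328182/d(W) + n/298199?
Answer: 1235369635371/7085804638 ≈ 174.34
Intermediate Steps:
d(t) = t²
n = 54048540 (n = -(-211017 + 218427)*(196072 - 225248)/4 = -3705*(-29176)/2 = -¼*(-216194160) = 54048540)
-328182/d(W) + n/298199 = -328182/(218²) + 54048540/298199 = -328182/47524 + 54048540*(1/298199) = -328182*1/47524 + 54048540/298199 = -164091/23762 + 54048540/298199 = 1235369635371/7085804638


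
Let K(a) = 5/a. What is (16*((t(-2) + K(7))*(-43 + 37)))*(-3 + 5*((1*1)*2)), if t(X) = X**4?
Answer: -11232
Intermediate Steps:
(16*((t(-2) + K(7))*(-43 + 37)))*(-3 + 5*((1*1)*2)) = (16*(((-2)**4 + 5/7)*(-43 + 37)))*(-3 + 5*((1*1)*2)) = (16*((16 + 5*(1/7))*(-6)))*(-3 + 5*(1*2)) = (16*((16 + 5/7)*(-6)))*(-3 + 5*2) = (16*((117/7)*(-6)))*(-3 + 10) = (16*(-702/7))*7 = -11232/7*7 = -11232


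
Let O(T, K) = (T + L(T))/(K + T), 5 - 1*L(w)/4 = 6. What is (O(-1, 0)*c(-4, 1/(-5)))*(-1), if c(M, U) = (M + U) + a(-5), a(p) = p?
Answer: 46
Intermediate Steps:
L(w) = -4 (L(w) = 20 - 4*6 = 20 - 24 = -4)
c(M, U) = -5 + M + U (c(M, U) = (M + U) - 5 = -5 + M + U)
O(T, K) = (-4 + T)/(K + T) (O(T, K) = (T - 4)/(K + T) = (-4 + T)/(K + T))
(O(-1, 0)*c(-4, 1/(-5)))*(-1) = (((-4 - 1)/(0 - 1))*(-5 - 4 + 1/(-5)))*(-1) = ((-5/(-1))*(-5 - 4 - 1/5))*(-1) = (-1*(-5)*(-46/5))*(-1) = (5*(-46/5))*(-1) = -46*(-1) = 46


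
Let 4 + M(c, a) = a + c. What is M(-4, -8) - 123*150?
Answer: -18466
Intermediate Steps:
M(c, a) = -4 + a + c (M(c, a) = -4 + (a + c) = -4 + a + c)
M(-4, -8) - 123*150 = (-4 - 8 - 4) - 123*150 = -16 - 18450 = -18466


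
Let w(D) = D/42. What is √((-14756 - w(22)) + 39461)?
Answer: √10894674/21 ≈ 157.18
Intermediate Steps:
w(D) = D/42 (w(D) = D*(1/42) = D/42)
√((-14756 - w(22)) + 39461) = √((-14756 - 22/42) + 39461) = √((-14756 - 1*11/21) + 39461) = √((-14756 - 11/21) + 39461) = √(-309887/21 + 39461) = √(518794/21) = √10894674/21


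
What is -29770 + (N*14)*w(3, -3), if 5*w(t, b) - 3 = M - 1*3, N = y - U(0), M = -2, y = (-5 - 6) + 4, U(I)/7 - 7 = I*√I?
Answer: -147282/5 ≈ -29456.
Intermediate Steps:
U(I) = 49 + 7*I^(3/2) (U(I) = 49 + 7*(I*√I) = 49 + 7*I^(3/2))
y = -7 (y = -11 + 4 = -7)
N = -56 (N = -7 - (49 + 7*0^(3/2)) = -7 - (49 + 7*0) = -7 - (49 + 0) = -7 - 1*49 = -7 - 49 = -56)
w(t, b) = -⅖ (w(t, b) = ⅗ + (-2 - 1*3)/5 = ⅗ + (-2 - 3)/5 = ⅗ + (⅕)*(-5) = ⅗ - 1 = -⅖)
-29770 + (N*14)*w(3, -3) = -29770 - 56*14*(-⅖) = -29770 - 784*(-⅖) = -29770 + 1568/5 = -147282/5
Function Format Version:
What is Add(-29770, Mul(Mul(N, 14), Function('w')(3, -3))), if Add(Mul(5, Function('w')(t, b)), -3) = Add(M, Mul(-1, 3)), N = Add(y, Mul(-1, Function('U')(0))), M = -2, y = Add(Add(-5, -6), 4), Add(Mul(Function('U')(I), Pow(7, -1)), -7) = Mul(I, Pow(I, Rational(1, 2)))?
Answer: Rational(-147282, 5) ≈ -29456.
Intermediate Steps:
Function('U')(I) = Add(49, Mul(7, Pow(I, Rational(3, 2)))) (Function('U')(I) = Add(49, Mul(7, Mul(I, Pow(I, Rational(1, 2))))) = Add(49, Mul(7, Pow(I, Rational(3, 2)))))
y = -7 (y = Add(-11, 4) = -7)
N = -56 (N = Add(-7, Mul(-1, Add(49, Mul(7, Pow(0, Rational(3, 2)))))) = Add(-7, Mul(-1, Add(49, Mul(7, 0)))) = Add(-7, Mul(-1, Add(49, 0))) = Add(-7, Mul(-1, 49)) = Add(-7, -49) = -56)
Function('w')(t, b) = Rational(-2, 5) (Function('w')(t, b) = Add(Rational(3, 5), Mul(Rational(1, 5), Add(-2, Mul(-1, 3)))) = Add(Rational(3, 5), Mul(Rational(1, 5), Add(-2, -3))) = Add(Rational(3, 5), Mul(Rational(1, 5), -5)) = Add(Rational(3, 5), -1) = Rational(-2, 5))
Add(-29770, Mul(Mul(N, 14), Function('w')(3, -3))) = Add(-29770, Mul(Mul(-56, 14), Rational(-2, 5))) = Add(-29770, Mul(-784, Rational(-2, 5))) = Add(-29770, Rational(1568, 5)) = Rational(-147282, 5)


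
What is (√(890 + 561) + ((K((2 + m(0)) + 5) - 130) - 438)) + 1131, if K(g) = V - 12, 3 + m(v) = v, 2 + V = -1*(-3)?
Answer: 552 + √1451 ≈ 590.09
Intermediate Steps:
V = 1 (V = -2 - 1*(-3) = -2 + 3 = 1)
m(v) = -3 + v
K(g) = -11 (K(g) = 1 - 12 = -11)
(√(890 + 561) + ((K((2 + m(0)) + 5) - 130) - 438)) + 1131 = (√(890 + 561) + ((-11 - 130) - 438)) + 1131 = (√1451 + (-141 - 438)) + 1131 = (√1451 - 579) + 1131 = (-579 + √1451) + 1131 = 552 + √1451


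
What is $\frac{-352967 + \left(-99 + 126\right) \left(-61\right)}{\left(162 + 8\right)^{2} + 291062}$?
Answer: $- \frac{177307}{159981} \approx -1.1083$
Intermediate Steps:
$\frac{-352967 + \left(-99 + 126\right) \left(-61\right)}{\left(162 + 8\right)^{2} + 291062} = \frac{-352967 + 27 \left(-61\right)}{170^{2} + 291062} = \frac{-352967 - 1647}{28900 + 291062} = - \frac{354614}{319962} = \left(-354614\right) \frac{1}{319962} = - \frac{177307}{159981}$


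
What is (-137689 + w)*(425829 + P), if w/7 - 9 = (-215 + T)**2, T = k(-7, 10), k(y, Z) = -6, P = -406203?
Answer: 4008826386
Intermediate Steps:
T = -6
w = 341950 (w = 63 + 7*(-215 - 6)**2 = 63 + 7*(-221)**2 = 63 + 7*48841 = 63 + 341887 = 341950)
(-137689 + w)*(425829 + P) = (-137689 + 341950)*(425829 - 406203) = 204261*19626 = 4008826386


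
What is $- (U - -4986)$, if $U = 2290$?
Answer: $-7276$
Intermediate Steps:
$- (U - -4986) = - (2290 - -4986) = - (2290 + 4986) = \left(-1\right) 7276 = -7276$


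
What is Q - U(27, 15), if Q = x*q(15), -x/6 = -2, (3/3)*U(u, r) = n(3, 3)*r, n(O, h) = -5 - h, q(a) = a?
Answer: 300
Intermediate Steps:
U(u, r) = -8*r (U(u, r) = (-5 - 1*3)*r = (-5 - 3)*r = -8*r)
x = 12 (x = -6*(-2) = 12)
Q = 180 (Q = 12*15 = 180)
Q - U(27, 15) = 180 - (-8)*15 = 180 - 1*(-120) = 180 + 120 = 300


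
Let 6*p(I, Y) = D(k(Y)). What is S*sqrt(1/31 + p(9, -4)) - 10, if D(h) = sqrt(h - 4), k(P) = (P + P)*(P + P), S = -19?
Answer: -10 - 19*sqrt(279 + 2883*sqrt(15))/93 ≈ -31.856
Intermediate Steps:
k(P) = 4*P**2 (k(P) = (2*P)*(2*P) = 4*P**2)
D(h) = sqrt(-4 + h)
p(I, Y) = sqrt(-4 + 4*Y**2)/6
S*sqrt(1/31 + p(9, -4)) - 10 = -19*sqrt(1/31 + sqrt(-1 + (-4)**2)/3) - 10 = -19*sqrt(1/31 + sqrt(-1 + 16)/3) - 10 = -19*sqrt(1/31 + sqrt(15)/3) - 10 = -10 - 19*sqrt(1/31 + sqrt(15)/3)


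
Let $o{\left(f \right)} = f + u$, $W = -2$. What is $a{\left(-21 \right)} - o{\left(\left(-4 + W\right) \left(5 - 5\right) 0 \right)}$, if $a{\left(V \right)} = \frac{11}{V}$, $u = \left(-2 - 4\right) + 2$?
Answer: $\frac{73}{21} \approx 3.4762$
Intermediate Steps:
$u = -4$ ($u = -6 + 2 = -4$)
$o{\left(f \right)} = -4 + f$ ($o{\left(f \right)} = f - 4 = -4 + f$)
$a{\left(-21 \right)} - o{\left(\left(-4 + W\right) \left(5 - 5\right) 0 \right)} = \frac{11}{-21} - \left(-4 + \left(-4 - 2\right) \left(5 - 5\right) 0\right) = 11 \left(- \frac{1}{21}\right) - \left(-4 + \left(-6\right) 0 \cdot 0\right) = - \frac{11}{21} - \left(-4 + 0 \cdot 0\right) = - \frac{11}{21} - \left(-4 + 0\right) = - \frac{11}{21} - -4 = - \frac{11}{21} + 4 = \frac{73}{21}$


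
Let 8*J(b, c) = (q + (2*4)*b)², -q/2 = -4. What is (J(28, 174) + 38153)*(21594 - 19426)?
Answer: 97302008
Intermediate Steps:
q = 8 (q = -2*(-4) = 8)
J(b, c) = (8 + 8*b)²/8 (J(b, c) = (8 + (2*4)*b)²/8 = (8 + 8*b)²/8)
(J(28, 174) + 38153)*(21594 - 19426) = (8*(1 + 28)² + 38153)*(21594 - 19426) = (8*29² + 38153)*2168 = (8*841 + 38153)*2168 = (6728 + 38153)*2168 = 44881*2168 = 97302008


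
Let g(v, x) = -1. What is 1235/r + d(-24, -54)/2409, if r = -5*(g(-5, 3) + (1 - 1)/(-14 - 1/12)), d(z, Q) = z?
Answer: 198333/803 ≈ 246.99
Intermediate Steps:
r = 5 (r = -5*(-1 + (1 - 1)/(-14 - 1/12)) = -5*(-1 + 0/(-14 - 1*1/12)) = -5*(-1 + 0/(-14 - 1/12)) = -5*(-1 + 0/(-169/12)) = -5*(-1 + 0*(-12/169)) = -5*(-1 + 0) = -5*(-1) = 5)
1235/r + d(-24, -54)/2409 = 1235/5 - 24/2409 = 1235*(⅕) - 24*1/2409 = 247 - 8/803 = 198333/803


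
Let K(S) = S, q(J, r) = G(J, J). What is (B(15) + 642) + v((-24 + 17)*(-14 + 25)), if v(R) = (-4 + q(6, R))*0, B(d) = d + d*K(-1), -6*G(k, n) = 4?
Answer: 642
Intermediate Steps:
G(k, n) = -⅔ (G(k, n) = -⅙*4 = -⅔)
q(J, r) = -⅔
B(d) = 0 (B(d) = d + d*(-1) = d - d = 0)
v(R) = 0 (v(R) = (-4 - ⅔)*0 = -14/3*0 = 0)
(B(15) + 642) + v((-24 + 17)*(-14 + 25)) = (0 + 642) + 0 = 642 + 0 = 642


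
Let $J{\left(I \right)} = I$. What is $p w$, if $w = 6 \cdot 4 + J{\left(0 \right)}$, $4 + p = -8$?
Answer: $-288$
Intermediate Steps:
$p = -12$ ($p = -4 - 8 = -12$)
$w = 24$ ($w = 6 \cdot 4 + 0 = 24 + 0 = 24$)
$p w = \left(-12\right) 24 = -288$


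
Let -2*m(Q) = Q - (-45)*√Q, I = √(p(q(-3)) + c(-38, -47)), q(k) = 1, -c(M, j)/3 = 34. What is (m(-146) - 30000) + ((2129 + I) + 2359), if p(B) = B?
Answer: -25439 + I*√101 - 45*I*√146/2 ≈ -25439.0 - 261.82*I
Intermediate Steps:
c(M, j) = -102 (c(M, j) = -3*34 = -102)
I = I*√101 (I = √(1 - 102) = √(-101) = I*√101 ≈ 10.05*I)
m(Q) = -45*√Q/2 - Q/2 (m(Q) = -(Q - (-45)*√Q)/2 = -(Q + 45*√Q)/2 = -45*√Q/2 - Q/2)
(m(-146) - 30000) + ((2129 + I) + 2359) = ((-45*I*√146/2 - ½*(-146)) - 30000) + ((2129 + I*√101) + 2359) = ((-45*I*√146/2 + 73) - 30000) + (4488 + I*√101) = ((73 - 45*I*√146/2) - 30000) + (4488 + I*√101) = (-29927 - 45*I*√146/2) + (4488 + I*√101) = -25439 + I*√101 - 45*I*√146/2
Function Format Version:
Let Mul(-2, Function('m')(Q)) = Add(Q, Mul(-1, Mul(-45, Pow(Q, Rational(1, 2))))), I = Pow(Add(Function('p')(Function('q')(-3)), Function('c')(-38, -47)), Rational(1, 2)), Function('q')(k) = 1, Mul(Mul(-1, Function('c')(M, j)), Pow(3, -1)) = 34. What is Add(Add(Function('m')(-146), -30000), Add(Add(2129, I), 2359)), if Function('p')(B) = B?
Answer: Add(-25439, Mul(I, Pow(101, Rational(1, 2))), Mul(Rational(-45, 2), I, Pow(146, Rational(1, 2)))) ≈ Add(-25439., Mul(-261.82, I))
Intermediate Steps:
Function('c')(M, j) = -102 (Function('c')(M, j) = Mul(-3, 34) = -102)
I = Mul(I, Pow(101, Rational(1, 2))) (I = Pow(Add(1, -102), Rational(1, 2)) = Pow(-101, Rational(1, 2)) = Mul(I, Pow(101, Rational(1, 2))) ≈ Mul(10.050, I))
Function('m')(Q) = Add(Mul(Rational(-45, 2), Pow(Q, Rational(1, 2))), Mul(Rational(-1, 2), Q)) (Function('m')(Q) = Mul(Rational(-1, 2), Add(Q, Mul(-1, Mul(-45, Pow(Q, Rational(1, 2)))))) = Mul(Rational(-1, 2), Add(Q, Mul(45, Pow(Q, Rational(1, 2))))) = Add(Mul(Rational(-45, 2), Pow(Q, Rational(1, 2))), Mul(Rational(-1, 2), Q)))
Add(Add(Function('m')(-146), -30000), Add(Add(2129, I), 2359)) = Add(Add(Add(Mul(Rational(-45, 2), Pow(-146, Rational(1, 2))), Mul(Rational(-1, 2), -146)), -30000), Add(Add(2129, Mul(I, Pow(101, Rational(1, 2)))), 2359)) = Add(Add(Add(Mul(Rational(-45, 2), Mul(I, Pow(146, Rational(1, 2)))), 73), -30000), Add(4488, Mul(I, Pow(101, Rational(1, 2))))) = Add(Add(Add(Mul(Rational(-45, 2), I, Pow(146, Rational(1, 2))), 73), -30000), Add(4488, Mul(I, Pow(101, Rational(1, 2))))) = Add(Add(Add(73, Mul(Rational(-45, 2), I, Pow(146, Rational(1, 2)))), -30000), Add(4488, Mul(I, Pow(101, Rational(1, 2))))) = Add(Add(-29927, Mul(Rational(-45, 2), I, Pow(146, Rational(1, 2)))), Add(4488, Mul(I, Pow(101, Rational(1, 2))))) = Add(-25439, Mul(I, Pow(101, Rational(1, 2))), Mul(Rational(-45, 2), I, Pow(146, Rational(1, 2))))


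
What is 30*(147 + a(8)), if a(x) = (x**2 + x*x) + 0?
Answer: 8250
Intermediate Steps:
a(x) = 2*x**2 (a(x) = (x**2 + x**2) + 0 = 2*x**2 + 0 = 2*x**2)
30*(147 + a(8)) = 30*(147 + 2*8**2) = 30*(147 + 2*64) = 30*(147 + 128) = 30*275 = 8250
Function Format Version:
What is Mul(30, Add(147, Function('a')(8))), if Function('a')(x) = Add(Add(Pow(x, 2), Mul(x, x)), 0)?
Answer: 8250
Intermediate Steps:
Function('a')(x) = Mul(2, Pow(x, 2)) (Function('a')(x) = Add(Add(Pow(x, 2), Pow(x, 2)), 0) = Add(Mul(2, Pow(x, 2)), 0) = Mul(2, Pow(x, 2)))
Mul(30, Add(147, Function('a')(8))) = Mul(30, Add(147, Mul(2, Pow(8, 2)))) = Mul(30, Add(147, Mul(2, 64))) = Mul(30, Add(147, 128)) = Mul(30, 275) = 8250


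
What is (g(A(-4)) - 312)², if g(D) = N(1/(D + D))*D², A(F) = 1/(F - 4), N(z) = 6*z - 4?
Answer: 24990001/256 ≈ 97617.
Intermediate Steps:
N(z) = -4 + 6*z
A(F) = 1/(-4 + F)
g(D) = D²*(-4 + 3/D) (g(D) = (-4 + 6/(D + D))*D² = (-4 + 6/((2*D)))*D² = (-4 + 6*(1/(2*D)))*D² = (-4 + 3/D)*D² = D²*(-4 + 3/D))
(g(A(-4)) - 312)² = ((3 - 4/(-4 - 4))/(-4 - 4) - 312)² = ((3 - 4/(-8))/(-8) - 312)² = (-(3 - 4*(-⅛))/8 - 312)² = (-(3 + ½)/8 - 312)² = (-⅛*7/2 - 312)² = (-7/16 - 312)² = (-4999/16)² = 24990001/256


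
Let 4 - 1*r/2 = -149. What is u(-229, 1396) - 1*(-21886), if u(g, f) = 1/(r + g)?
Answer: 1685223/77 ≈ 21886.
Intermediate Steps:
r = 306 (r = 8 - 2*(-149) = 8 + 298 = 306)
u(g, f) = 1/(306 + g)
u(-229, 1396) - 1*(-21886) = 1/(306 - 229) - 1*(-21886) = 1/77 + 21886 = 1685223/77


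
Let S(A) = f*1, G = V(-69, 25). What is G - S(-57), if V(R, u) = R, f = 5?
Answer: -74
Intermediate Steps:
G = -69
S(A) = 5 (S(A) = 5*1 = 5)
G - S(-57) = -69 - 1*5 = -69 - 5 = -74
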